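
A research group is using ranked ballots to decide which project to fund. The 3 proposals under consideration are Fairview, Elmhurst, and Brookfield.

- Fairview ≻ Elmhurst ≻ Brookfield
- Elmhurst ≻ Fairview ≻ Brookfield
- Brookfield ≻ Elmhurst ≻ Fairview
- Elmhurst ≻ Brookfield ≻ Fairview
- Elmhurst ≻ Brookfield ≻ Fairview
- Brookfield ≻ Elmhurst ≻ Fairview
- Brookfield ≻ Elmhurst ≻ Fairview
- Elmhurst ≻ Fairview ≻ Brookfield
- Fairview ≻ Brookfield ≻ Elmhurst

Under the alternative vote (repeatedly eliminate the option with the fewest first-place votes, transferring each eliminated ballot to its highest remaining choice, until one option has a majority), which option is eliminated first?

Round 1: Elmhurst 4, Brookfield 3, Fairview 2. Fairview has the fewest and is eliminated.
Round 2: Elmhurst 5, Brookfield 4. Elmhurst has a majority.

Fairview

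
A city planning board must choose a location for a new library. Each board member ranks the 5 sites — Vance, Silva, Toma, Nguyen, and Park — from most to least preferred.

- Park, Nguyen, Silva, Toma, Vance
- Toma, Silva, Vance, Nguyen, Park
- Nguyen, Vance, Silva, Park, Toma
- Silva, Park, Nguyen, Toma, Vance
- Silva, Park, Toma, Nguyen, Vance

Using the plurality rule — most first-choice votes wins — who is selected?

Silva

First-place vote totals:
  Vance: 0
  Silva: 2
  Toma: 1
  Nguyen: 1
  Park: 1
Silva has the most first-place votes.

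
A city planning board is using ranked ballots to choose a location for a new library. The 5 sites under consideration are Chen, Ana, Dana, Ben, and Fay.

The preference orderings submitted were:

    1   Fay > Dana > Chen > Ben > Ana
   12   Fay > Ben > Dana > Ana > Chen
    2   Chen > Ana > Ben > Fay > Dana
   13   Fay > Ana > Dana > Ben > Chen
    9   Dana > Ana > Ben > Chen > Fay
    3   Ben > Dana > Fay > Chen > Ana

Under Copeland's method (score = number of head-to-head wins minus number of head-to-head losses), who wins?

Pairwise results:
  Chen vs Ana: Ana wins 34–6.
  Chen vs Dana: Dana wins 38–2.
  Chen vs Ben: Ben wins 37–3.
  Chen vs Fay: Fay wins 29–11.
  Ana vs Dana: Dana wins 25–15.
  Ana vs Ben: Ana wins 24–16.
  Ana vs Fay: Fay wins 29–11.
  Dana vs Ben: Dana wins 23–17.
  Dana vs Fay: Fay wins 28–12.
  Ben vs Fay: Fay wins 26–14.
Copeland scores (wins − losses):
  Chen: 0 − 4 = -4
  Ana: 2 − 2 = 0
  Dana: 3 − 1 = 2
  Ben: 1 − 3 = -2
  Fay: 4 − 0 = 4
Fay has the best Copeland score.

Fay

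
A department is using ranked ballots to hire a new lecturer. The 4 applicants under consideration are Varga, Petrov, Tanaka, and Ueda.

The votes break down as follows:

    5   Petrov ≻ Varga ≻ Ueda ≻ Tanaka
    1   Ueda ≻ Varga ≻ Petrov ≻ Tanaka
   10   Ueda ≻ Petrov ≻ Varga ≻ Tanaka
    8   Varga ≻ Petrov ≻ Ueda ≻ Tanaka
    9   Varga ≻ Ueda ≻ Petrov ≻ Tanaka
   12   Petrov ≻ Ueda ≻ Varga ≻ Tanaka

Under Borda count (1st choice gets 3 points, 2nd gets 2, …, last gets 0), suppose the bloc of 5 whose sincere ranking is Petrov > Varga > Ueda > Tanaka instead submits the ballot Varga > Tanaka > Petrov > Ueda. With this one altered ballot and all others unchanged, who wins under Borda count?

Varga

Borda totals with the altered ballot: Varga 90, Petrov 87, Tanaka 10, Ueda 83.
The switch changes the winner from Petrov to Varga.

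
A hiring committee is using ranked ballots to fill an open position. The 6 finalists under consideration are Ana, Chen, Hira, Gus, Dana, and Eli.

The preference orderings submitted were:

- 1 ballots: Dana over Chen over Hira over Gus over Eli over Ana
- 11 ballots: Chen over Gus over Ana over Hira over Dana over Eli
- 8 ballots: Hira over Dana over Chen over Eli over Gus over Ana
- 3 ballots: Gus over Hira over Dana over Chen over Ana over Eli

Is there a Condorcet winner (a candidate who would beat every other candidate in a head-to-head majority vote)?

Head-to-head results (23 voters total):
Ana vs Chen: Chen wins 23–0.
Ana vs Hira: Hira wins 12–11.
Ana vs Gus: Gus wins 23–0.
Ana vs Dana: Dana wins 12–11.
Ana vs Eli: Ana wins 14–9.
Chen vs Hira: Chen wins 12–11.
Chen vs Gus: Chen wins 20–3.
Chen vs Dana: Dana wins 12–11.
Chen vs Eli: Chen wins 23–0.
Hira vs Gus: Gus wins 14–9.
Hira vs Dana: Hira wins 22–1.
Hira vs Eli: Hira wins 23–0.
Gus vs Dana: Gus wins 14–9.
Gus vs Eli: Gus wins 15–8.
Dana vs Eli: Dana wins 23–0.
No candidate beats all others: Chen beats Hira beats Dana beats Chen, a majority cycle.

No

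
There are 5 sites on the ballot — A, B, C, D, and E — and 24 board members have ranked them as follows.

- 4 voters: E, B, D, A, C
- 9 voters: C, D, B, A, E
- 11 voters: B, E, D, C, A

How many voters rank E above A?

15

Ballots ranking E above A: 4+11 = 15.
Ballots ranking A above E: 9.
So 15 of 24 voters prefer E to A.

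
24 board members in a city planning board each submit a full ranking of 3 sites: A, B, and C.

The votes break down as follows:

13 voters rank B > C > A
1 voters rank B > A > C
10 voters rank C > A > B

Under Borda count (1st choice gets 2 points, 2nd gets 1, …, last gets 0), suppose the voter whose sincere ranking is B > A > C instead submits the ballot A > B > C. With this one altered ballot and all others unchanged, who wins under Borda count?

Borda totals with the altered ballot: A 12, B 27, C 33.
The winner is unchanged: still C.

C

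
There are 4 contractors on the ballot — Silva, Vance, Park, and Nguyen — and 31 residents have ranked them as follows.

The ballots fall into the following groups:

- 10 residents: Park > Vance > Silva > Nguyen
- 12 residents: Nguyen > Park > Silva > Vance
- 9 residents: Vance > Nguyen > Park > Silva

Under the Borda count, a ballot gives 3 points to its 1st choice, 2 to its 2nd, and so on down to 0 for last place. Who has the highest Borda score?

Borda scores:
  Silva: 10·1 + 12·1 + 9·0 = 22
  Vance: 10·2 + 12·0 + 9·3 = 47
  Park: 10·3 + 12·2 + 9·1 = 63
  Nguyen: 10·0 + 12·3 + 9·2 = 54
Park has the highest total.

Park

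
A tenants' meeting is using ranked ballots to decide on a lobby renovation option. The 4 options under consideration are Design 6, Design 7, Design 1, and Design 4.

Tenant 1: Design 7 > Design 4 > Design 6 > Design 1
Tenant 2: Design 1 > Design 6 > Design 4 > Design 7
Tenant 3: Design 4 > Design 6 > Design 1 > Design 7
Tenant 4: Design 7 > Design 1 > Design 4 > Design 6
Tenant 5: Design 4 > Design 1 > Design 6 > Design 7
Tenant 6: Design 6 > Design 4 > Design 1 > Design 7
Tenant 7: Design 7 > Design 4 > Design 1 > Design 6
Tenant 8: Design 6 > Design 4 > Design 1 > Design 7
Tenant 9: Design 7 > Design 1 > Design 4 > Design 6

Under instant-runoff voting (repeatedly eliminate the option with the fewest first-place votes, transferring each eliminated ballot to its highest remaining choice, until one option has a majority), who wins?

Design 6

Round 1: Design 7 4, Design 6 2, Design 4 2, Design 1 1. Design 1 has the fewest and is eliminated.
Round 2: Design 7 4, Design 6 3, Design 4 2. Design 4 has the fewest and is eliminated.
Round 3: Design 6 5, Design 7 4. Design 6 has a majority.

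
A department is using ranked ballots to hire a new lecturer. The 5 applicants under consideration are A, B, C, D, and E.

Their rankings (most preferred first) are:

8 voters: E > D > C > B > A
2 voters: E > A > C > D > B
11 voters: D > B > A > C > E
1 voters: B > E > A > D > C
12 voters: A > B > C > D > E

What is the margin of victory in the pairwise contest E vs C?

Ballots ranking E above C: 8+2+1 = 11.
Ballots ranking C above E: 11+12 = 23.
C wins 23–11, a margin of 12.

12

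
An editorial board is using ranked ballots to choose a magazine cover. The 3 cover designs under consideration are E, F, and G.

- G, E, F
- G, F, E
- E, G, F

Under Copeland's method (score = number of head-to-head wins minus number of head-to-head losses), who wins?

Pairwise results:
  E vs F: E wins 2–1.
  E vs G: G wins 2–1.
  F vs G: G wins 3–0.
Copeland scores (wins − losses):
  E: 1 − 1 = 0
  F: 0 − 2 = -2
  G: 2 − 0 = 2
G has the best Copeland score.

G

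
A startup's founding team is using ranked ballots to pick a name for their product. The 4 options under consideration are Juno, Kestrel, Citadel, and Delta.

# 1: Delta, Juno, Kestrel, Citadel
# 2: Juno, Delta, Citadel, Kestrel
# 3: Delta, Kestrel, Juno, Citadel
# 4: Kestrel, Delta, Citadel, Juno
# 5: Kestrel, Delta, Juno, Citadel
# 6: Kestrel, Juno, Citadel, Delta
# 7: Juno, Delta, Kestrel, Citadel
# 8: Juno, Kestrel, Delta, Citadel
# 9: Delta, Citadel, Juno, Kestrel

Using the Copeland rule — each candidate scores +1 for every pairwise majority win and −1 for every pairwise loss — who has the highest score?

Delta

Pairwise results:
  Juno vs Kestrel: Juno wins 5–4.
  Juno vs Citadel: Juno wins 7–2.
  Juno vs Delta: Delta wins 5–4.
  Kestrel vs Citadel: Kestrel wins 7–2.
  Kestrel vs Delta: Delta wins 5–4.
  Citadel vs Delta: Delta wins 8–1.
Copeland scores (wins − losses):
  Juno: 2 − 1 = 1
  Kestrel: 1 − 2 = -1
  Citadel: 0 − 3 = -3
  Delta: 3 − 0 = 3
Delta has the best Copeland score.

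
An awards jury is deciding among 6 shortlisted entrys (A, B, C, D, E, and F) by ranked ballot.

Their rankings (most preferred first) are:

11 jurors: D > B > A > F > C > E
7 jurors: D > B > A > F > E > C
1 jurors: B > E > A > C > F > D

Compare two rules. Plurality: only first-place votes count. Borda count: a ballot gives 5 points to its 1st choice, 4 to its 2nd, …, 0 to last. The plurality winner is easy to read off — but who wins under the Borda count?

D

Plurality first-place counts: A 0, B 1, C 0, D 18, E 0, F 0 → D.
Borda totals: A 57, B 77, C 13, D 90, E 11, F 37 → D.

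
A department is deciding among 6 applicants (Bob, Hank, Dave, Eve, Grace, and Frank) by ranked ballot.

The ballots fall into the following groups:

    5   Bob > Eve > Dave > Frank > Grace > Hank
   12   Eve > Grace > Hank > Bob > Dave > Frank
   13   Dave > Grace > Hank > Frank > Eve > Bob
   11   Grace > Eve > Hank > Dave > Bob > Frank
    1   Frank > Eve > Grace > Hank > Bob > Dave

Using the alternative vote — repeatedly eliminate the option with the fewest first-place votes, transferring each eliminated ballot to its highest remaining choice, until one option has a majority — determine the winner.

Round 1: Dave 13, Eve 12, Grace 11, Bob 5, Frank 1, Hank 0. Hank has the fewest and is eliminated.
Round 2: Dave 13, Eve 12, Grace 11, Bob 5, Frank 1. Frank has the fewest and is eliminated.
Round 3: Dave 13, Eve 13, Grace 11, Bob 5. Bob has the fewest and is eliminated.
Round 4: Eve 18, Dave 13, Grace 11. Grace has the fewest and is eliminated.
Round 5: Eve 29, Dave 13. Eve has a majority.

Eve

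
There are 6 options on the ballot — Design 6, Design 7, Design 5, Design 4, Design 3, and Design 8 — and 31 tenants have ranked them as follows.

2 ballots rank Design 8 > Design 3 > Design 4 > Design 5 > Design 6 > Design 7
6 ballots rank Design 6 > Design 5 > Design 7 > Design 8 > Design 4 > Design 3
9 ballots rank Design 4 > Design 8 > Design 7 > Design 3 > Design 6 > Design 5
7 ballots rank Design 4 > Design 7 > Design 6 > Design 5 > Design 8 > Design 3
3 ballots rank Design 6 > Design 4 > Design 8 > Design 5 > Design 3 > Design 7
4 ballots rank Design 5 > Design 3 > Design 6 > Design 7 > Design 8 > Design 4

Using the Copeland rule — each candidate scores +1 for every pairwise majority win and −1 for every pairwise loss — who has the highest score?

Pairwise results:
  Design 6 vs Design 7: Design 7 wins 16–15.
  Design 6 vs Design 5: Design 6 wins 25–6.
  Design 6 vs Design 4: Design 4 wins 18–13.
  Design 6 vs Design 3: Design 6 wins 16–15.
  Design 6 vs Design 8: Design 6 wins 20–11.
  Design 7 vs Design 5: Design 7 wins 16–15.
  Design 7 vs Design 4: Design 4 wins 21–10.
  Design 7 vs Design 3: Design 7 wins 22–9.
  Design 7 vs Design 8: Design 7 wins 17–14.
  Design 5 vs Design 4: Design 4 wins 21–10.
  Design 5 vs Design 3: Design 5 wins 20–11.
  Design 5 vs Design 8: Design 5 wins 17–14.
  Design 4 vs Design 3: Design 4 wins 25–6.
  Design 4 vs Design 8: Design 4 wins 19–12.
  Design 3 vs Design 8: Design 8 wins 27–4.
Copeland scores (wins − losses):
  Design 6: 3 − 2 = 1
  Design 7: 4 − 1 = 3
  Design 5: 2 − 3 = -1
  Design 4: 5 − 0 = 5
  Design 3: 0 − 5 = -5
  Design 8: 1 − 4 = -3
Design 4 has the best Copeland score.

Design 4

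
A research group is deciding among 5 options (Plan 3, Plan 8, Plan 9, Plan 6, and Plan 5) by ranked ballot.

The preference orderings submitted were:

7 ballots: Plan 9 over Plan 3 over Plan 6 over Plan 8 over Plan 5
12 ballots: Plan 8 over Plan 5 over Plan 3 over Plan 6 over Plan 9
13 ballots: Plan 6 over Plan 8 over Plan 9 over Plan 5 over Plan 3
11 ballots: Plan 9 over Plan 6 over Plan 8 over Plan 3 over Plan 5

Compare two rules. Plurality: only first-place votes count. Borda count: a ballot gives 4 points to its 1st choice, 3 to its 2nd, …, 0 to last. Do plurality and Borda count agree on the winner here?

No

Plurality first-place counts: Plan 3 0, Plan 8 12, Plan 9 18, Plan 6 13, Plan 5 0 → Plan 9.
Borda totals: Plan 3 56, Plan 8 116, Plan 9 98, Plan 6 111, Plan 5 49 → Plan 8.
The two rules disagree: plurality picks Plan 9, Borda picks Plan 8.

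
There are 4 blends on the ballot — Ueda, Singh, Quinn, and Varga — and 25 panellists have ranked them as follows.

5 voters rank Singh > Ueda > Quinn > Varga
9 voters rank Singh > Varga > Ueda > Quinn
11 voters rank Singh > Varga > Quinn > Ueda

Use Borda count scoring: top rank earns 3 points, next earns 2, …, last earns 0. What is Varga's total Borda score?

40

Borda scores:
  Ueda: 5·2 + 9·1 + 11·0 = 19
  Singh: 5·3 + 9·3 + 11·3 = 75
  Quinn: 5·1 + 9·0 + 11·1 = 16
  Varga: 5·0 + 9·2 + 11·2 = 40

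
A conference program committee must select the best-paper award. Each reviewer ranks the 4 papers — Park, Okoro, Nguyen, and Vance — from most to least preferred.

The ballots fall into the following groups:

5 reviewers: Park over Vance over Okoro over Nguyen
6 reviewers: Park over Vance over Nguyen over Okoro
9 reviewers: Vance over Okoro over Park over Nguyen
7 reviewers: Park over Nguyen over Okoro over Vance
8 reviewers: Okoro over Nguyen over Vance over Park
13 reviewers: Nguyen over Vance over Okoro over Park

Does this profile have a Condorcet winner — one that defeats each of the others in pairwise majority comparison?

No

Head-to-head results (48 voters total):
Park vs Okoro: Okoro wins 30–18.
Park vs Nguyen: Park wins 27–21.
Park vs Vance: Vance wins 30–18.
Okoro vs Nguyen: Nguyen wins 26–22.
Okoro vs Vance: Vance wins 33–15.
Nguyen vs Vance: Nguyen wins 28–20.
No candidate beats all others: Park beats Nguyen beats Okoro beats Park, a majority cycle.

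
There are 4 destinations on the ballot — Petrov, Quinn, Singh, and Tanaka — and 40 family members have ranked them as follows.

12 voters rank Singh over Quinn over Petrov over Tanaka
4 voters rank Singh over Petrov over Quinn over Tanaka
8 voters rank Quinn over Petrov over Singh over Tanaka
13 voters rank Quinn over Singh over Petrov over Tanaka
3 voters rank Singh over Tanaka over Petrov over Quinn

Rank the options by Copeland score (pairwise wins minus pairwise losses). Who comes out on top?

Pairwise results:
  Petrov vs Quinn: Quinn wins 33–7.
  Petrov vs Singh: Singh wins 32–8.
  Petrov vs Tanaka: Petrov wins 37–3.
  Quinn vs Singh: Quinn wins 21–19.
  Quinn vs Tanaka: Quinn wins 37–3.
  Singh vs Tanaka: Singh wins 40–0.
Copeland scores (wins − losses):
  Petrov: 1 − 2 = -1
  Quinn: 3 − 0 = 3
  Singh: 2 − 1 = 1
  Tanaka: 0 − 3 = -3
Quinn has the best Copeland score.

Quinn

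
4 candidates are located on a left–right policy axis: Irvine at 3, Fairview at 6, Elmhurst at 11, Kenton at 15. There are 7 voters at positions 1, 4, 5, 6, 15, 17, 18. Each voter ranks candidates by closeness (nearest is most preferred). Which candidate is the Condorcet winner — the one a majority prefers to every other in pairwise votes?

Fairview

With single-peaked preferences on a line, the Condorcet winner is the candidate closest to the median voter.
The median voter (position 6) is closest to Fairview at 6.
Check: Fairview vs Elmhurst — voters closer to Fairview: 4 of 7.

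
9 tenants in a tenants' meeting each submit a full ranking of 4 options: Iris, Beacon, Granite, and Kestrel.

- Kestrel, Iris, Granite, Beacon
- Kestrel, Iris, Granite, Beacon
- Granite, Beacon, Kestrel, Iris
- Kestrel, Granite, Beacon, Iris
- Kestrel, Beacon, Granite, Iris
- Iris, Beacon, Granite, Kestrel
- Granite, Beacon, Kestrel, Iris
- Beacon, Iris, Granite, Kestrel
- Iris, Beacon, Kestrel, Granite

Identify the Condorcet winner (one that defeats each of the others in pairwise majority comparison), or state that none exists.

Head-to-head results (9 voters total):
Iris vs Beacon: Beacon wins 5–4.
Iris vs Granite: Iris wins 5–4.
Iris vs Kestrel: Kestrel wins 6–3.
Beacon vs Granite: Granite wins 5–4.
Beacon vs Kestrel: Beacon wins 5–4.
Granite vs Kestrel: Kestrel wins 5–4.
No candidate beats all others: Iris beats Granite beats Beacon beats Iris, a majority cycle.

No Condorcet winner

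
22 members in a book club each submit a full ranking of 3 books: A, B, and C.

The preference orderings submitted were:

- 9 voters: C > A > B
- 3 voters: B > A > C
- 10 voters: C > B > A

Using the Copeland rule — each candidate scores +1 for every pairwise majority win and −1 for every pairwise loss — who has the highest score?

Pairwise results:
  A vs B: B wins 13–9.
  A vs C: C wins 19–3.
  B vs C: C wins 19–3.
Copeland scores (wins − losses):
  A: 0 − 2 = -2
  B: 1 − 1 = 0
  C: 2 − 0 = 2
C has the best Copeland score.

C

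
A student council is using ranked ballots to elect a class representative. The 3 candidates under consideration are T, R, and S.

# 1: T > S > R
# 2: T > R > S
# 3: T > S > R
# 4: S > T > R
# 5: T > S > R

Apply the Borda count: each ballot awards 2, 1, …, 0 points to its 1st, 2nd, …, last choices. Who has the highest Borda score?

T

Borda scores:
  T: 2 + 2 + 2 + 1 + 2 = 9
  R: 0 + 1 + 0 + 0 + 0 = 1
  S: 1 + 0 + 1 + 2 + 1 = 5
T has the highest total.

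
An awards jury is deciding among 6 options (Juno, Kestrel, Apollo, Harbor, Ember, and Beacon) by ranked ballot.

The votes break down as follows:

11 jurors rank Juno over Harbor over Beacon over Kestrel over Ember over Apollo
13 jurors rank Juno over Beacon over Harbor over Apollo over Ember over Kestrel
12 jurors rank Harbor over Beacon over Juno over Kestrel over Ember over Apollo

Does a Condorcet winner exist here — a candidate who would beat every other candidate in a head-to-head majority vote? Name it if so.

Juno

Head-to-head results (36 voters total):
Juno vs Kestrel: Juno wins 36–0.
Juno vs Apollo: Juno wins 36–0.
Juno vs Harbor: Juno wins 24–12.
Juno vs Ember: Juno wins 36–0.
Juno vs Beacon: Juno wins 24–12.
Kestrel vs Apollo: Kestrel wins 23–13.
Kestrel vs Harbor: Harbor wins 36–0.
Kestrel vs Ember: Kestrel wins 23–13.
Kestrel vs Beacon: Beacon wins 36–0.
Apollo vs Harbor: Harbor wins 36–0.
Apollo vs Ember: Ember wins 23–13.
Apollo vs Beacon: Beacon wins 36–0.
Harbor vs Ember: Harbor wins 36–0.
Harbor vs Beacon: Harbor wins 23–13.
Ember vs Beacon: Beacon wins 36–0.
Juno beats each rival — Kestrel (36–0), Apollo (36–0), Harbor (24–12), Ember (36–0), Beacon (24–12) — so Juno is the Condorcet winner.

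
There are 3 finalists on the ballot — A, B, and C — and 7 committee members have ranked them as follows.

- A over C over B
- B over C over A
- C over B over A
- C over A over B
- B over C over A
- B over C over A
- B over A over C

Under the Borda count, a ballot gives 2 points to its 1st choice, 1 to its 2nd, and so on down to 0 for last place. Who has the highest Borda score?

B

Borda scores:
  A: 2 + 0 + 0 + 1 + 0 + 0 + 1 = 4
  B: 0 + 2 + 1 + 0 + 2 + 2 + 2 = 9
  C: 1 + 1 + 2 + 2 + 1 + 1 + 0 = 8
B has the highest total.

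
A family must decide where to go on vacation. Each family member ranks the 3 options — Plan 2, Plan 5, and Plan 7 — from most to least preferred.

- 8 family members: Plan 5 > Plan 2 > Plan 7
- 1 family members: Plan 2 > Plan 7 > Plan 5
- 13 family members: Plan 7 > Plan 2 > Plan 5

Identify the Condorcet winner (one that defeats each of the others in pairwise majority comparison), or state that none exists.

Head-to-head results (22 voters total):
Plan 2 vs Plan 5: Plan 2 wins 14–8.
Plan 2 vs Plan 7: Plan 7 wins 13–9.
Plan 5 vs Plan 7: Plan 7 wins 14–8.
Plan 7 beats each rival — Plan 2 (13–9), Plan 5 (14–8) — so Plan 7 is the Condorcet winner.

Plan 7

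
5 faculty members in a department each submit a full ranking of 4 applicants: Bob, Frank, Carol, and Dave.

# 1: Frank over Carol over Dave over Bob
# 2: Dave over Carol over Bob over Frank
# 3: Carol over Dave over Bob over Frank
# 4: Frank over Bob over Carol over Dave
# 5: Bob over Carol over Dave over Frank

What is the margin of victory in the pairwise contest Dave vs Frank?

1

Ballots ranking Dave above Frank: 3.
Ballots ranking Frank above Dave: 2.
Dave wins 3–2, a margin of 1.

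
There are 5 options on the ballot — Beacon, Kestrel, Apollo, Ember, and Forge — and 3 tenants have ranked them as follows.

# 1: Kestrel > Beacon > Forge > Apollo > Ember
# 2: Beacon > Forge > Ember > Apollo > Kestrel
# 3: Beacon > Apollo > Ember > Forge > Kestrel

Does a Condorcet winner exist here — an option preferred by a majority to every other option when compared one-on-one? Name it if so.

Head-to-head results (3 voters total):
Beacon vs Kestrel: Beacon wins 2–1.
Beacon vs Apollo: Beacon wins 3–0.
Beacon vs Ember: Beacon wins 3–0.
Beacon vs Forge: Beacon wins 3–0.
Kestrel vs Apollo: Apollo wins 2–1.
Kestrel vs Ember: Ember wins 2–1.
Kestrel vs Forge: Forge wins 2–1.
Apollo vs Ember: Apollo wins 2–1.
Apollo vs Forge: Forge wins 2–1.
Ember vs Forge: Forge wins 2–1.
Beacon beats each rival — Kestrel (2–1), Apollo (3–0), Ember (3–0), Forge (3–0) — so Beacon is the Condorcet winner.

Beacon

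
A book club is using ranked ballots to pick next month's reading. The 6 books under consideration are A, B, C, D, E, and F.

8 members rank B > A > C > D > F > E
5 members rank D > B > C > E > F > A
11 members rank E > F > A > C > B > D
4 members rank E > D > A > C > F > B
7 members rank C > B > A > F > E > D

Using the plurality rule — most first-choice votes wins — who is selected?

E

First-place vote totals:
  A: 0
  B: 8
  C: 7
  D: 5
  E: 15
  F: 0
E has the most first-place votes.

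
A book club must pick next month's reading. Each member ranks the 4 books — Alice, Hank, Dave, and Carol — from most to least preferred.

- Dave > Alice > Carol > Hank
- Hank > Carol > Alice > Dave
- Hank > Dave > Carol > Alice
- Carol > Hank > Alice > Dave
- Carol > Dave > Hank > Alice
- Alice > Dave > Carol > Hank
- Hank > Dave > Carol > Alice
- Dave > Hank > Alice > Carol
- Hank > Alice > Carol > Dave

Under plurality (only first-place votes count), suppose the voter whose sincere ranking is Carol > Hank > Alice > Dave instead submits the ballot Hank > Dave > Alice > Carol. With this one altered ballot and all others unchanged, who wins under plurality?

First-place totals with the altered ballot: Alice 1, Hank 5, Dave 2, Carol 1.
The winner is unchanged: still Hank.

Hank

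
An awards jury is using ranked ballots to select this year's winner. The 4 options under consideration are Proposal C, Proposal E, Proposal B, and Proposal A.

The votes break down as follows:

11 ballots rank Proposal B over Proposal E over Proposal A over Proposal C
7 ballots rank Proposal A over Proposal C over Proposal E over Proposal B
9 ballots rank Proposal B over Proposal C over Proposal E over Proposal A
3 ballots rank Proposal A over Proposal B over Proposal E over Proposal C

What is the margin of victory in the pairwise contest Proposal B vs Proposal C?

Ballots ranking Proposal B above Proposal C: 11+9+3 = 23.
Ballots ranking Proposal C above Proposal B: 7.
Proposal B wins 23–7, a margin of 16.

16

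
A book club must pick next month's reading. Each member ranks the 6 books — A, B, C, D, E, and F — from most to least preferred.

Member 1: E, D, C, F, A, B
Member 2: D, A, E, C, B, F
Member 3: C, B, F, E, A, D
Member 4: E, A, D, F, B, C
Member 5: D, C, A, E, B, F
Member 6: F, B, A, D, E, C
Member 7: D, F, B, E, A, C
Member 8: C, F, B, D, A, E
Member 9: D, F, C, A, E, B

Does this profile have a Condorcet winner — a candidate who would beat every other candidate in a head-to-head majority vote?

Head-to-head results (9 voters total):
A vs B: A wins 5–4.
A vs C: C wins 5–4.
A vs D: D wins 6–3.
A vs E: A wins 5–4.
A vs F: F wins 6–3.
B vs C: C wins 6–3.
B vs D: D wins 6–3.
B vs E: E wins 5–4.
B vs F: F wins 6–3.
C vs D: D wins 7–2.
C vs E: E wins 5–4.
C vs F: C wins 5–4.
D vs E: D wins 6–3.
D vs F: D wins 6–3.
E vs F: F wins 5–4.
D beats each rival — A (6–3), B (6–3), C (7–2), E (6–3), F (6–3) — so D is the Condorcet winner.

Yes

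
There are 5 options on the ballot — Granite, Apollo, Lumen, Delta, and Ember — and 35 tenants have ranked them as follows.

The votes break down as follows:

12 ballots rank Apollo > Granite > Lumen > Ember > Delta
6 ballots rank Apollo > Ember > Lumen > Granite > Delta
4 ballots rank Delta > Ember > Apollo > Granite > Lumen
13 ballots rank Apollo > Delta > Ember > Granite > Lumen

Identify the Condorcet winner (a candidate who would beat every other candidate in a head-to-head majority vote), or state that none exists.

Head-to-head results (35 voters total):
Granite vs Apollo: Apollo wins 35–0.
Granite vs Lumen: Granite wins 29–6.
Granite vs Delta: Granite wins 18–17.
Granite vs Ember: Ember wins 23–12.
Apollo vs Lumen: Apollo wins 35–0.
Apollo vs Delta: Apollo wins 31–4.
Apollo vs Ember: Apollo wins 31–4.
Lumen vs Delta: Lumen wins 18–17.
Lumen vs Ember: Ember wins 23–12.
Delta vs Ember: Ember wins 18–17.
Apollo beats each rival — Granite (35–0), Lumen (35–0), Delta (31–4), Ember (31–4) — so Apollo is the Condorcet winner.

Apollo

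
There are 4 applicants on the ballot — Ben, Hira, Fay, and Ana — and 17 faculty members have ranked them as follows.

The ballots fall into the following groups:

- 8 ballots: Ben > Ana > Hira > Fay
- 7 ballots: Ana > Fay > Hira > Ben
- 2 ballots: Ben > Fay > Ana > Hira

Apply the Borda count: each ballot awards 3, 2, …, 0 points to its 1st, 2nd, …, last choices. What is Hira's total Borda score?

15

Borda scores:
  Ben: 8·3 + 7·0 + 2·3 = 30
  Hira: 8·1 + 7·1 + 2·0 = 15
  Fay: 8·0 + 7·2 + 2·2 = 18
  Ana: 8·2 + 7·3 + 2·1 = 39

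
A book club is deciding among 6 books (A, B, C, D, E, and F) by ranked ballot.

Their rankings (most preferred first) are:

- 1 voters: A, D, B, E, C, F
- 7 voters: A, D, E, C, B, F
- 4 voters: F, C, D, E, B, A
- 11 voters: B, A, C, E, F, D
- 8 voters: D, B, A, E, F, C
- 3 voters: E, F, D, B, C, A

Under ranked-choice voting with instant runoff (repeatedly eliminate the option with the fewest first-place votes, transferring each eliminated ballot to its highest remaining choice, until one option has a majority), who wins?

Round 1: B 11, A 8, D 8, F 4, E 3, C 0. C has the fewest and is eliminated.
Round 2: B 11, A 8, D 8, F 4, E 3. E has the fewest and is eliminated.
Round 3: B 11, A 8, D 8, F 7. F has the fewest and is eliminated.
Round 4: D 15, B 11, A 8. A has the fewest and is eliminated.
Round 5: D 23, B 11. D has a majority.

D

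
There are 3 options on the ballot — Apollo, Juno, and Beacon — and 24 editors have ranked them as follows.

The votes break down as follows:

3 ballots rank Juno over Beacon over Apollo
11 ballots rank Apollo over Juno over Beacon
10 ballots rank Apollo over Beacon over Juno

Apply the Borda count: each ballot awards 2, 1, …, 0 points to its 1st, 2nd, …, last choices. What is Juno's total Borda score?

Borda scores:
  Apollo: 3·0 + 11·2 + 10·2 = 42
  Juno: 3·2 + 11·1 + 10·0 = 17
  Beacon: 3·1 + 11·0 + 10·1 = 13

17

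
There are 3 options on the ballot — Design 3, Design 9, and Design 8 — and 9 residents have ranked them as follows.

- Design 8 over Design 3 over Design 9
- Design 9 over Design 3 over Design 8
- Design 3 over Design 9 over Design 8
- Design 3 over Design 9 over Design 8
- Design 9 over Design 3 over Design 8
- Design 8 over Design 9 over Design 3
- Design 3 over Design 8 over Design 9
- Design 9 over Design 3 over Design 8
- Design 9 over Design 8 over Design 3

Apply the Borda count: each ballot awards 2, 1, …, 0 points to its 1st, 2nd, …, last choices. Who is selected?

Design 9

Borda scores:
  Design 3: 1 + 1 + 2 + 2 + 1 + 0 + 2 + 1 + 0 = 10
  Design 9: 0 + 2 + 1 + 1 + 2 + 1 + 0 + 2 + 2 = 11
  Design 8: 2 + 0 + 0 + 0 + 0 + 2 + 1 + 0 + 1 = 6
Design 9 has the highest total.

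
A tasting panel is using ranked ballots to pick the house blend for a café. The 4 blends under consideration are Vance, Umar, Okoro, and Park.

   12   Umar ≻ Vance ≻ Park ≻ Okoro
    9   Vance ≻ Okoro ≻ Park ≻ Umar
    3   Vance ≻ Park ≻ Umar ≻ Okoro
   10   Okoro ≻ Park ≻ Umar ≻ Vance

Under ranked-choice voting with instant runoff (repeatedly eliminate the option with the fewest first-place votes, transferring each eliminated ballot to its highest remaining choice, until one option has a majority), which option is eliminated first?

Park

Round 1: Vance 12, Umar 12, Okoro 10, Park 0. Park has the fewest and is eliminated.
Round 2: Vance 12, Umar 12, Okoro 10. Okoro has the fewest and is eliminated.
Round 3: Umar 22, Vance 12. Umar has a majority.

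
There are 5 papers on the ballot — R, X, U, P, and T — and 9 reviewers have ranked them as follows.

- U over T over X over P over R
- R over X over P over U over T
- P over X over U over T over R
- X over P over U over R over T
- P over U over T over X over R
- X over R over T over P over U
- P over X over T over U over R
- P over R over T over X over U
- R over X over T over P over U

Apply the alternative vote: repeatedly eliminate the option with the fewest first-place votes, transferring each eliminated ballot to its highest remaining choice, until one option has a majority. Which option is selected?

X

Round 1: P 4, R 2, X 2, U 1, T 0. T has the fewest and is eliminated.
Round 2: P 4, R 2, X 2, U 1. U has the fewest and is eliminated.
Round 3: P 4, X 3, R 2. R has the fewest and is eliminated.
Round 4: X 5, P 4. X has a majority.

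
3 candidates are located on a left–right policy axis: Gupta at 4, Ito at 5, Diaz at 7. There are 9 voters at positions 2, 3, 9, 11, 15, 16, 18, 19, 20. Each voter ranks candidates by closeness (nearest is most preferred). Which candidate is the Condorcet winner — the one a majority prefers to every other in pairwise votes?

With single-peaked preferences on a line, the Condorcet winner is the candidate closest to the median voter.
The median voter (position 15) is closest to Diaz at 7.
Check: Diaz vs Gupta — voters closer to Diaz: 7 of 9.

Diaz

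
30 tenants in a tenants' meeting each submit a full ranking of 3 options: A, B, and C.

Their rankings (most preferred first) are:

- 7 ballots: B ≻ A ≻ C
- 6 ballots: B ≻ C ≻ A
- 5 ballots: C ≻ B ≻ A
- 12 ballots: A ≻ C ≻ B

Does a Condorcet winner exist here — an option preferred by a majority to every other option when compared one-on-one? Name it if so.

Head-to-head results (30 voters total):
A vs B: B wins 18–12.
A vs C: A wins 19–11.
B vs C: C wins 17–13.
No candidate beats all others: A beats C beats B beats A, a majority cycle.

None — there is no Condorcet winner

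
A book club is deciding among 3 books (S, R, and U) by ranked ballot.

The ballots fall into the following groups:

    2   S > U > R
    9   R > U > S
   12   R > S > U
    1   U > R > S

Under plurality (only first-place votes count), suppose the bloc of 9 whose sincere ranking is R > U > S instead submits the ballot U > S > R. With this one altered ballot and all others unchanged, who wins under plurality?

First-place totals with the altered ballot: S 2, R 12, U 10.
The winner is unchanged: still R.

R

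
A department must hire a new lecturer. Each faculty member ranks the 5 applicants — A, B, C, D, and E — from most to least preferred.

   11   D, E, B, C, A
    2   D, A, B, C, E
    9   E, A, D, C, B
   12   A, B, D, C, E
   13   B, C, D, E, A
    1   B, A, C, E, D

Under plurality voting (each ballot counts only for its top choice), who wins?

B

First-place vote totals:
  A: 12
  B: 14
  C: 0
  D: 13
  E: 9
B has the most first-place votes.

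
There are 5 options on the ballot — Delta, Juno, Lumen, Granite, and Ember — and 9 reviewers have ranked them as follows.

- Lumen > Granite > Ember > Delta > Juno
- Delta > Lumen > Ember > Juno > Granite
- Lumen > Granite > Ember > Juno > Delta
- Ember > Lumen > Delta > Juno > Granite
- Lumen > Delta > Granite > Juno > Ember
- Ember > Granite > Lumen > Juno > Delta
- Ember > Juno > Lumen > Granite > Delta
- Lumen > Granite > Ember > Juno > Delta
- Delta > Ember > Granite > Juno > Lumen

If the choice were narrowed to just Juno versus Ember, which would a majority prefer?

Ember

Ballots ranking Juno above Ember: 1.
Ballots ranking Ember above Juno: 8.
Ember wins the head-to-head, 8–1.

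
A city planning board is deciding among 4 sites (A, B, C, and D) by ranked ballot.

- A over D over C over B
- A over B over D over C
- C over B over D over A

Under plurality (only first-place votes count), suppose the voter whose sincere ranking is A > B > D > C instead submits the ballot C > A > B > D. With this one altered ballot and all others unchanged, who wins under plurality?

First-place totals with the altered ballot: A 1, B 0, C 2, D 0.
The switch changes the winner from A to C.

C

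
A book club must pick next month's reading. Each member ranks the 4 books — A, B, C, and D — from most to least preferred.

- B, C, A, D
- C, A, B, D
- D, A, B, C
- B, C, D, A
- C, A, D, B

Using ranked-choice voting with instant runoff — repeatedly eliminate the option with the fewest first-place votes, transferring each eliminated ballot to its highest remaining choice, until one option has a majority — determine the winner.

B

Round 1: B 2, C 2, D 1, A 0. A has the fewest and is eliminated.
Round 2: B 2, C 2, D 1. D has the fewest and is eliminated.
Round 3: B 3, C 2. B has a majority.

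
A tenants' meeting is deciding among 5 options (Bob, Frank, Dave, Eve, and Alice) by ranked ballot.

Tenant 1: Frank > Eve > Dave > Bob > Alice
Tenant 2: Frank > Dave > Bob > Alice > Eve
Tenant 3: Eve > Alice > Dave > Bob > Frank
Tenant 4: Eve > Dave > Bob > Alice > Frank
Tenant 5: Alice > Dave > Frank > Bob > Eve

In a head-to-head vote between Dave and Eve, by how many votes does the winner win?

Ballots ranking Dave above Eve: 2.
Ballots ranking Eve above Dave: 3.
Eve wins 3–2, a margin of 1.

1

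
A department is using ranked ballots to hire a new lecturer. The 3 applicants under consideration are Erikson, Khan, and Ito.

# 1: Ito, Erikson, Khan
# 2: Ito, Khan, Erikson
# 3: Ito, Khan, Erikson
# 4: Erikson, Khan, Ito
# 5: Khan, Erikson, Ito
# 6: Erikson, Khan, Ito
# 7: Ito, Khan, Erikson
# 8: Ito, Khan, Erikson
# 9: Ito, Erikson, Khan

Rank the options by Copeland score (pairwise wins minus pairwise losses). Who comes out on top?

Pairwise results:
  Erikson vs Khan: Khan wins 5–4.
  Erikson vs Ito: Ito wins 6–3.
  Khan vs Ito: Ito wins 6–3.
Copeland scores (wins − losses):
  Erikson: 0 − 2 = -2
  Khan: 1 − 1 = 0
  Ito: 2 − 0 = 2
Ito has the best Copeland score.

Ito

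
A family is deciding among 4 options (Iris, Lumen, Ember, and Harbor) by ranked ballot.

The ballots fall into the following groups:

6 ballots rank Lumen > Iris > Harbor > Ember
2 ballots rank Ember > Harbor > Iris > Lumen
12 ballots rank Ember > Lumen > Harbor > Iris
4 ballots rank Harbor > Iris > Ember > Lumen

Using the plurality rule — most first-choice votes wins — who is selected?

Ember

First-place vote totals:
  Iris: 0
  Lumen: 6
  Ember: 14
  Harbor: 4
Ember has the most first-place votes.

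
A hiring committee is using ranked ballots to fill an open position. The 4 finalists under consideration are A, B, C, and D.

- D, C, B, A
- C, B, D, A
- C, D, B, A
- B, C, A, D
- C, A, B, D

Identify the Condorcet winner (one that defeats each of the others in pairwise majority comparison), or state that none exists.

Head-to-head results (5 voters total):
A vs B: B wins 4–1.
A vs C: C wins 5–0.
A vs D: D wins 3–2.
B vs C: C wins 4–1.
B vs D: B wins 3–2.
C vs D: C wins 4–1.
C beats each rival — A (5–0), B (4–1), D (4–1) — so C is the Condorcet winner.

C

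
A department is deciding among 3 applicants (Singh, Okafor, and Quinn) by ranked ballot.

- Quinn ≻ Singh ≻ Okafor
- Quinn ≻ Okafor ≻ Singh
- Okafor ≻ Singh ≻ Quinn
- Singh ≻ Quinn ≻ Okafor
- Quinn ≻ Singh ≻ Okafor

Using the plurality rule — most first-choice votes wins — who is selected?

First-place vote totals:
  Singh: 1
  Okafor: 1
  Quinn: 3
Quinn has the most first-place votes.

Quinn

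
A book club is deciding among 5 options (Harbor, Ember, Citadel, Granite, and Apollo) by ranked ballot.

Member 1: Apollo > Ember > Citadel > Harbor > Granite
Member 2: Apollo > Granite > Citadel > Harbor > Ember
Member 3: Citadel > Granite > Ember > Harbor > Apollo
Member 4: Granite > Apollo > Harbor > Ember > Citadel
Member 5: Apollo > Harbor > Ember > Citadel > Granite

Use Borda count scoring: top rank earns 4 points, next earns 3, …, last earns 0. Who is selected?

Borda scores:
  Harbor: 1 + 1 + 1 + 2 + 3 = 8
  Ember: 3 + 0 + 2 + 1 + 2 = 8
  Citadel: 2 + 2 + 4 + 0 + 1 = 9
  Granite: 0 + 3 + 3 + 4 + 0 = 10
  Apollo: 4 + 4 + 0 + 3 + 4 = 15
Apollo has the highest total.

Apollo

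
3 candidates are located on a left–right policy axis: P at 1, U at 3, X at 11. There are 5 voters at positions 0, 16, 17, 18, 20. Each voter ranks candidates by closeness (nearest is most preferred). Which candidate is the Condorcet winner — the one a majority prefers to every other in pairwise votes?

With single-peaked preferences on a line, the Condorcet winner is the candidate closest to the median voter.
The median voter (position 17) is closest to X at 11.
Check: X vs U — voters closer to X: 4 of 5.

X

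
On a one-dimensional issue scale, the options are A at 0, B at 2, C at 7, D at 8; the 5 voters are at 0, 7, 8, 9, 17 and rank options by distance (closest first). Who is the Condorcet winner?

D

With single-peaked preferences on a line, the Condorcet winner is the candidate closest to the median voter.
The median voter (position 8) is closest to D at 8.
Check: D vs C — voters closer to D: 3 of 5.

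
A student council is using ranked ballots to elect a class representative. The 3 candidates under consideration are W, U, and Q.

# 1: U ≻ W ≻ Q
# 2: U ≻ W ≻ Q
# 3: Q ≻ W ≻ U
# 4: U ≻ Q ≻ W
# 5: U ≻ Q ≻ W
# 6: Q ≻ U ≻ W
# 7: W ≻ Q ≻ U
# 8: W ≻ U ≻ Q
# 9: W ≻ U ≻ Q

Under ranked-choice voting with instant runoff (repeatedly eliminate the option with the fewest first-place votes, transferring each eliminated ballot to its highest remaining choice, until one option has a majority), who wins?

U

Round 1: U 4, W 3, Q 2. Q has the fewest and is eliminated.
Round 2: U 5, W 4. U has a majority.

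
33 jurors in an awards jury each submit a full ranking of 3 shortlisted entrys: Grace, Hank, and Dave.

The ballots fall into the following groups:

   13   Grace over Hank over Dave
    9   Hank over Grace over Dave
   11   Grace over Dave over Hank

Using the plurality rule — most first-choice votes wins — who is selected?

Grace

First-place vote totals:
  Grace: 24
  Hank: 9
  Dave: 0
Grace has the most first-place votes.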